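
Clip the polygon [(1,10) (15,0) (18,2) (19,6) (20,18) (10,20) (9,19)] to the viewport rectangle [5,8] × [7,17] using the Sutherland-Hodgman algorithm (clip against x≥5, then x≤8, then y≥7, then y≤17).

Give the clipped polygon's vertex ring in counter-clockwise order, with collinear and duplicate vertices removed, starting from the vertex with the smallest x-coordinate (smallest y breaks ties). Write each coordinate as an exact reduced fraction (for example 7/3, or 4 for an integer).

1. After x ≥ 5: [(5,29/2) (5,50/7) (15,0) (18,2) (19,6) (20,18) (10,20) (9,19)]
2. After x ≤ 8: [(8,143/8) (5,29/2) (5,50/7) (8,5)]
3. After y ≥ 7: [(8,7) (8,143/8) (5,29/2) (5,50/7) (26/5,7)]
4. After y ≤ 17: [(8,7) (8,17) (65/9,17) (5,29/2) (5,50/7) (26/5,7)]
5. Canonical ring: [(5,50/7) (26/5,7) (8,7) (8,17) (65/9,17) (5,29/2)]

Clipped polygon: [(5,50/7) (26/5,7) (8,7) (8,17) (65/9,17) (5,29/2)]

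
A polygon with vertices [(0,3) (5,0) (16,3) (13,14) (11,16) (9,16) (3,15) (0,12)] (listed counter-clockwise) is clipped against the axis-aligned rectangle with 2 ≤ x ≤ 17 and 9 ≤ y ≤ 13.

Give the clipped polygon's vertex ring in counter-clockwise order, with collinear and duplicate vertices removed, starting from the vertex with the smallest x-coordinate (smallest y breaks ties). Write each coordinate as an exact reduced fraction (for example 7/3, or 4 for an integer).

Clipped polygon: [(2,9) (158/11,9) (146/11,13) (2,13)]

1. After x ≥ 2: [(2,9/5) (5,0) (16,3) (13,14) (11,16) (9,16) (3,15) (2,14)]
2. After x ≤ 17: [(2,9/5) (5,0) (16,3) (13,14) (11,16) (9,16) (3,15) (2,14)]
3. After y ≥ 9: [(2,9) (158/11,9) (13,14) (11,16) (9,16) (3,15) (2,14)]
4. After y ≤ 13: [(2,13) (2,9) (158/11,9) (146/11,13)]
5. Canonical ring: [(2,9) (158/11,9) (146/11,13) (2,13)]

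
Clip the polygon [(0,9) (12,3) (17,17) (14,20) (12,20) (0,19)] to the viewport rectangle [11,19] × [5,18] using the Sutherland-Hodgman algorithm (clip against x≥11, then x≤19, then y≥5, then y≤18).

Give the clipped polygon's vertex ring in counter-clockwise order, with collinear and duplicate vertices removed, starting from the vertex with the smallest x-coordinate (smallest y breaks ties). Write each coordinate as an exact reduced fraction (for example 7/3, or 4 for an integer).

Clipped polygon: [(11,5) (89/7,5) (17,17) (16,18) (11,18)]

1. After x ≥ 11: [(11,7/2) (12,3) (17,17) (14,20) (12,20) (11,239/12)]
2. After x ≤ 19: [(11,7/2) (12,3) (17,17) (14,20) (12,20) (11,239/12)]
3. After y ≥ 5: [(11,5) (89/7,5) (17,17) (14,20) (12,20) (11,239/12)]
4. After y ≤ 18: [(11,18) (11,5) (89/7,5) (17,17) (16,18)]
5. Canonical ring: [(11,5) (89/7,5) (17,17) (16,18) (11,18)]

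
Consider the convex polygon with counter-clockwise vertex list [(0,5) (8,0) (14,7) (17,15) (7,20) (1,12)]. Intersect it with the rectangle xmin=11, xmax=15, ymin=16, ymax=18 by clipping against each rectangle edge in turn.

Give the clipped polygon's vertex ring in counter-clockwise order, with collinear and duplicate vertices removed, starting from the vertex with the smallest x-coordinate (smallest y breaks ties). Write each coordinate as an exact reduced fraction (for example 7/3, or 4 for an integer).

1. After x ≥ 11: [(11,7/2) (14,7) (17,15) (11,18)]
2. After x ≤ 15: [(11,7/2) (14,7) (15,29/3) (15,16) (11,18)]
3. After y ≥ 16: [(11,16) (15,16) (15,16) (11,18)]
4. After y ≤ 18: [(11,16) (15,16) (15,16) (11,18)]
5. Canonical ring: [(11,16) (15,16) (11,18)]

Clipped polygon: [(11,16) (15,16) (11,18)]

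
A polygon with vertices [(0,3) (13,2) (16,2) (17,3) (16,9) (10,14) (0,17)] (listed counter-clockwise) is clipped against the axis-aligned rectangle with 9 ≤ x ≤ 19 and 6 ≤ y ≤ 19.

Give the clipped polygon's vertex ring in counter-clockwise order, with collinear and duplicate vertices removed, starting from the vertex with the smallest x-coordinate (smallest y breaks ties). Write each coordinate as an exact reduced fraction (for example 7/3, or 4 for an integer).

Clipped polygon: [(9,6) (33/2,6) (16,9) (10,14) (9,143/10)]

1. After x ≥ 9: [(9,30/13) (13,2) (16,2) (17,3) (16,9) (10,14) (9,143/10)]
2. After x ≤ 19: [(9,30/13) (13,2) (16,2) (17,3) (16,9) (10,14) (9,143/10)]
3. After y ≥ 6: [(9,6) (33/2,6) (16,9) (10,14) (9,143/10)]
4. After y ≤ 19: [(9,6) (33/2,6) (16,9) (10,14) (9,143/10)]
5. Canonical ring: [(9,6) (33/2,6) (16,9) (10,14) (9,143/10)]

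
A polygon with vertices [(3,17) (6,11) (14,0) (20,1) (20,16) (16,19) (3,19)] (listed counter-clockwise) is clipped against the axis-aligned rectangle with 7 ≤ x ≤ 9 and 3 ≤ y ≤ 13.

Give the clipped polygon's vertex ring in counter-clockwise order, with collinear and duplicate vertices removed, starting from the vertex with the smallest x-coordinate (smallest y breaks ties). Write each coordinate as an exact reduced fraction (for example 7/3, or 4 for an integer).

Clipped polygon: [(7,77/8) (9,55/8) (9,13) (7,13)]

1. After x ≥ 7: [(7,77/8) (14,0) (20,1) (20,16) (16,19) (7,19)]
2. After x ≤ 9: [(7,77/8) (9,55/8) (9,19) (7,19)]
3. After y ≥ 3: [(7,77/8) (9,55/8) (9,19) (7,19)]
4. After y ≤ 13: [(7,13) (7,77/8) (9,55/8) (9,13)]
5. Canonical ring: [(7,77/8) (9,55/8) (9,13) (7,13)]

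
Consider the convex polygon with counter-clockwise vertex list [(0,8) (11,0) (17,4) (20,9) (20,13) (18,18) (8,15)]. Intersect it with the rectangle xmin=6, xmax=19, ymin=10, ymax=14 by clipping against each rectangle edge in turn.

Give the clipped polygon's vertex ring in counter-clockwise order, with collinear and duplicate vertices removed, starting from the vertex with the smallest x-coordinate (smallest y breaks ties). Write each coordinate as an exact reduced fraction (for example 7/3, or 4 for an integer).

Clipped polygon: [(6,10) (19,10) (19,14) (48/7,14) (6,53/4)]

1. After x ≥ 6: [(6,53/4) (6,40/11) (11,0) (17,4) (20,9) (20,13) (18,18) (8,15)]
2. After x ≤ 19: [(6,53/4) (6,40/11) (11,0) (17,4) (19,22/3) (19,31/2) (18,18) (8,15)]
3. After y ≥ 10: [(6,53/4) (6,10) (19,10) (19,31/2) (18,18) (8,15)]
4. After y ≤ 14: [(48/7,14) (6,53/4) (6,10) (19,10) (19,14)]
5. Canonical ring: [(6,10) (19,10) (19,14) (48/7,14) (6,53/4)]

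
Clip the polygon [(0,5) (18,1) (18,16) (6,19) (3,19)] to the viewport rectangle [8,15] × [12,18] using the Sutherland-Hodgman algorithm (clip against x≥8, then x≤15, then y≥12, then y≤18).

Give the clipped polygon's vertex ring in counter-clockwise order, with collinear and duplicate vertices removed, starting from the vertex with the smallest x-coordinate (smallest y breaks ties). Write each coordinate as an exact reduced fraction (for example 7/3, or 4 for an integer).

Clipped polygon: [(8,12) (15,12) (15,67/4) (10,18) (8,18)]

1. After x ≥ 8: [(8,29/9) (18,1) (18,16) (8,37/2)]
2. After x ≤ 15: [(8,29/9) (15,5/3) (15,67/4) (8,37/2)]
3. After y ≥ 12: [(8,12) (15,12) (15,67/4) (8,37/2)]
4. After y ≤ 18: [(8,18) (8,12) (15,12) (15,67/4) (10,18)]
5. Canonical ring: [(8,12) (15,12) (15,67/4) (10,18) (8,18)]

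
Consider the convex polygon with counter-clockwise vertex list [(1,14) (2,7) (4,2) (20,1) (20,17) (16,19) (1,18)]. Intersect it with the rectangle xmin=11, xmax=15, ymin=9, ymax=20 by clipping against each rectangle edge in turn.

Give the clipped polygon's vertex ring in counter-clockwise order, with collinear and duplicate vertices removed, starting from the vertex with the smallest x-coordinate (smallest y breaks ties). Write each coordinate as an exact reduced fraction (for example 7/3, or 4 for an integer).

1. After x ≥ 11: [(11,25/16) (20,1) (20,17) (16,19) (11,56/3)]
2. After x ≤ 15: [(11,25/16) (15,21/16) (15,284/15) (11,56/3)]
3. After y ≥ 9: [(11,9) (15,9) (15,284/15) (11,56/3)]
4. After y ≤ 20: [(11,9) (15,9) (15,284/15) (11,56/3)]
5. Canonical ring: [(11,9) (15,9) (15,284/15) (11,56/3)]

Clipped polygon: [(11,9) (15,9) (15,284/15) (11,56/3)]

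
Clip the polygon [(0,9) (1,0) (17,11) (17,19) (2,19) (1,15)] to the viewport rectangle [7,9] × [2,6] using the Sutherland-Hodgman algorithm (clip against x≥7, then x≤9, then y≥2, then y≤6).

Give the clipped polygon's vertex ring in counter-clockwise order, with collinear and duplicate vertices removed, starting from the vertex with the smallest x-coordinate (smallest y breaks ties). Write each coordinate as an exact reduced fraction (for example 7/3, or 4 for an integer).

Clipped polygon: [(7,33/8) (9,11/2) (9,6) (7,6)]

1. After x ≥ 7: [(7,33/8) (17,11) (17,19) (7,19)]
2. After x ≤ 9: [(7,33/8) (9,11/2) (9,19) (7,19)]
3. After y ≥ 2: [(7,33/8) (9,11/2) (9,19) (7,19)]
4. After y ≤ 6: [(7,6) (7,33/8) (9,11/2) (9,6)]
5. Canonical ring: [(7,33/8) (9,11/2) (9,6) (7,6)]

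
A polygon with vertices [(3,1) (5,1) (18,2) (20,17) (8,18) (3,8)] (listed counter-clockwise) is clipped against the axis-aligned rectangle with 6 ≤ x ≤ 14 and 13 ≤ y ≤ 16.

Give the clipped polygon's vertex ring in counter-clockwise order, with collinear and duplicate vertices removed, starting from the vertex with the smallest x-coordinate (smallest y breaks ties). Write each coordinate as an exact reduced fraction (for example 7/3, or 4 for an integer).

1. After x ≥ 6: [(6,14/13) (18,2) (20,17) (8,18) (6,14)]
2. After x ≤ 14: [(6,14/13) (14,22/13) (14,35/2) (8,18) (6,14)]
3. After y ≥ 13: [(6,13) (14,13) (14,35/2) (8,18) (6,14)]
4. After y ≤ 16: [(6,13) (14,13) (14,16) (7,16) (6,14)]
5. Canonical ring: [(6,13) (14,13) (14,16) (7,16) (6,14)]

Clipped polygon: [(6,13) (14,13) (14,16) (7,16) (6,14)]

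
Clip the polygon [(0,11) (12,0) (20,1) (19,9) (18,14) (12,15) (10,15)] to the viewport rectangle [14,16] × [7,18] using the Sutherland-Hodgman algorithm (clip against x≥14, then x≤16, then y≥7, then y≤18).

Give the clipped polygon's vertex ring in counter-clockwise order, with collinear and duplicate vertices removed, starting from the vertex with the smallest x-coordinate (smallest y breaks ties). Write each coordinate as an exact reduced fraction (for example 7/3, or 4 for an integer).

1. After x ≥ 14: [(14,1/4) (20,1) (19,9) (18,14) (14,44/3)]
2. After x ≤ 16: [(14,1/4) (16,1/2) (16,43/3) (14,44/3)]
3. After y ≥ 7: [(14,7) (16,7) (16,43/3) (14,44/3)]
4. After y ≤ 18: [(14,7) (16,7) (16,43/3) (14,44/3)]
5. Canonical ring: [(14,7) (16,7) (16,43/3) (14,44/3)]

Clipped polygon: [(14,7) (16,7) (16,43/3) (14,44/3)]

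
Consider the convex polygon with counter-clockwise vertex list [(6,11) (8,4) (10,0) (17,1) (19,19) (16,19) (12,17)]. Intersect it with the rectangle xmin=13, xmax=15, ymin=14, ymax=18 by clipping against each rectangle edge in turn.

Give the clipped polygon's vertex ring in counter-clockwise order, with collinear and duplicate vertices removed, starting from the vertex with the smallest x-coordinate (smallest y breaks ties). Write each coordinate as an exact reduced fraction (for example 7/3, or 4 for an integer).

Clipped polygon: [(13,14) (15,14) (15,18) (14,18) (13,35/2)]

1. After x ≥ 13: [(13,3/7) (17,1) (19,19) (16,19) (13,35/2)]
2. After x ≤ 15: [(13,3/7) (15,5/7) (15,37/2) (13,35/2)]
3. After y ≥ 14: [(13,14) (15,14) (15,37/2) (13,35/2)]
4. After y ≤ 18: [(13,14) (15,14) (15,18) (14,18) (13,35/2)]
5. Canonical ring: [(13,14) (15,14) (15,18) (14,18) (13,35/2)]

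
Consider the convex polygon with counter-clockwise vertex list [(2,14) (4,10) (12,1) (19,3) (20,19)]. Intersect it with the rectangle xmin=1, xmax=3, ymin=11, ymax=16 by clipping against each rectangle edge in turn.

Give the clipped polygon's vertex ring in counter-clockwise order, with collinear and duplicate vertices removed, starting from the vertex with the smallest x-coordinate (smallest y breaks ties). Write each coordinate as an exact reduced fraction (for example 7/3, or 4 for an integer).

1. After x ≥ 1: [(2,14) (4,10) (12,1) (19,3) (20,19)]
2. After x ≤ 3: [(3,257/18) (2,14) (3,12)]
3. After y ≥ 11: [(3,257/18) (2,14) (3,12)]
4. After y ≤ 16: [(3,257/18) (2,14) (3,12)]
5. Canonical ring: [(2,14) (3,12) (3,257/18)]

Clipped polygon: [(2,14) (3,12) (3,257/18)]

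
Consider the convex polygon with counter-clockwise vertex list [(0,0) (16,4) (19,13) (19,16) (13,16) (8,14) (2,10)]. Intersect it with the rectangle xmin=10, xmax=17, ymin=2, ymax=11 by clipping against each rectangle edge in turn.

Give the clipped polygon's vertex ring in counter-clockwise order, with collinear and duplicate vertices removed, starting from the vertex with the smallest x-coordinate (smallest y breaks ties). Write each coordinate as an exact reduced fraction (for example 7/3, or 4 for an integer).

Clipped polygon: [(10,5/2) (16,4) (17,7) (17,11) (10,11)]

1. After x ≥ 10: [(10,5/2) (16,4) (19,13) (19,16) (13,16) (10,74/5)]
2. After x ≤ 17: [(10,5/2) (16,4) (17,7) (17,16) (13,16) (10,74/5)]
3. After y ≥ 2: [(10,5/2) (16,4) (17,7) (17,16) (13,16) (10,74/5)]
4. After y ≤ 11: [(10,11) (10,5/2) (16,4) (17,7) (17,11)]
5. Canonical ring: [(10,5/2) (16,4) (17,7) (17,11) (10,11)]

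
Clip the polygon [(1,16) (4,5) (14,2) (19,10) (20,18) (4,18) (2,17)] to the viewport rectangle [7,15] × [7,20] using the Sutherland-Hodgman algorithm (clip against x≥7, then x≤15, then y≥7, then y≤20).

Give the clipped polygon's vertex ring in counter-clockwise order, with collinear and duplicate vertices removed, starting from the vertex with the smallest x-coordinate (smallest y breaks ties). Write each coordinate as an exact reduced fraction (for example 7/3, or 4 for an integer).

1. After x ≥ 7: [(7,41/10) (14,2) (19,10) (20,18) (7,18)]
2. After x ≤ 15: [(7,41/10) (14,2) (15,18/5) (15,18) (7,18)]
3. After y ≥ 7: [(7,7) (15,7) (15,18) (7,18)]
4. After y ≤ 20: [(7,7) (15,7) (15,18) (7,18)]
5. Canonical ring: [(7,7) (15,7) (15,18) (7,18)]

Clipped polygon: [(7,7) (15,7) (15,18) (7,18)]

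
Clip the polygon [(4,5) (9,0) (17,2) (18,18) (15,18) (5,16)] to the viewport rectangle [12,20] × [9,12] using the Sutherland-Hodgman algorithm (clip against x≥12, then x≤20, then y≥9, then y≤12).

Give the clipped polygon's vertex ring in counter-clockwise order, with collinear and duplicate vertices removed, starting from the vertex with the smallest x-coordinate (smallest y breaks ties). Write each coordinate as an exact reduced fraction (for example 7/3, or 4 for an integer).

Clipped polygon: [(12,9) (279/16,9) (141/8,12) (12,12)]

1. After x ≥ 12: [(12,3/4) (17,2) (18,18) (15,18) (12,87/5)]
2. After x ≤ 20: [(12,3/4) (17,2) (18,18) (15,18) (12,87/5)]
3. After y ≥ 9: [(12,9) (279/16,9) (18,18) (15,18) (12,87/5)]
4. After y ≤ 12: [(12,12) (12,9) (279/16,9) (141/8,12)]
5. Canonical ring: [(12,9) (279/16,9) (141/8,12) (12,12)]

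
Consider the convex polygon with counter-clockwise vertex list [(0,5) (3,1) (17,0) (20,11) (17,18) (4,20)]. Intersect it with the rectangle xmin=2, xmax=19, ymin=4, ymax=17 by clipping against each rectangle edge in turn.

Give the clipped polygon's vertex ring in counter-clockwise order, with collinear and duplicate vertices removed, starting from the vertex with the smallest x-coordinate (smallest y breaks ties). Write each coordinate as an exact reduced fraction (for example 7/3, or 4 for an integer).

Clipped polygon: [(2,4) (199/11,4) (19,22/3) (19,40/3) (122/7,17) (16/5,17) (2,25/2)]

1. After x ≥ 2: [(2,25/2) (2,7/3) (3,1) (17,0) (20,11) (17,18) (4,20)]
2. After x ≤ 19: [(2,25/2) (2,7/3) (3,1) (17,0) (19,22/3) (19,40/3) (17,18) (4,20)]
3. After y ≥ 4: [(2,25/2) (2,4) (199/11,4) (19,22/3) (19,40/3) (17,18) (4,20)]
4. After y ≤ 17: [(16/5,17) (2,25/2) (2,4) (199/11,4) (19,22/3) (19,40/3) (122/7,17)]
5. Canonical ring: [(2,4) (199/11,4) (19,22/3) (19,40/3) (122/7,17) (16/5,17) (2,25/2)]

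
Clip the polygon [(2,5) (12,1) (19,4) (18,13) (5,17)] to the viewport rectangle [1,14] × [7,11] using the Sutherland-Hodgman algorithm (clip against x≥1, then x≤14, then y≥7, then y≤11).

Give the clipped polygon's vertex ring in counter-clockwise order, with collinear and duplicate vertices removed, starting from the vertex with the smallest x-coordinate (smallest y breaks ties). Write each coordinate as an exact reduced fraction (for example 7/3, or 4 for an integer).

1. After x ≥ 1: [(2,5) (12,1) (19,4) (18,13) (5,17)]
2. After x ≤ 14: [(2,5) (12,1) (14,13/7) (14,185/13) (5,17)]
3. After y ≥ 7: [(5/2,7) (14,7) (14,185/13) (5,17)]
4. After y ≤ 11: [(7/2,11) (5/2,7) (14,7) (14,11)]
5. Canonical ring: [(5/2,7) (14,7) (14,11) (7/2,11)]

Clipped polygon: [(5/2,7) (14,7) (14,11) (7/2,11)]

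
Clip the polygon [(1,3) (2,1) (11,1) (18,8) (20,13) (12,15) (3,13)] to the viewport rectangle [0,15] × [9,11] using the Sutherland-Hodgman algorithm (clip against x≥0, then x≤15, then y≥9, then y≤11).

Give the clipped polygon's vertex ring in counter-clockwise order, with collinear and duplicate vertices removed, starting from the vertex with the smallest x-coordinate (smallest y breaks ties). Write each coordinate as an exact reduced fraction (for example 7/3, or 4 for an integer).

Clipped polygon: [(11/5,9) (15,9) (15,11) (13/5,11)]

1. After x ≥ 0: [(1,3) (2,1) (11,1) (18,8) (20,13) (12,15) (3,13)]
2. After x ≤ 15: [(1,3) (2,1) (11,1) (15,5) (15,57/4) (12,15) (3,13)]
3. After y ≥ 9: [(11/5,9) (15,9) (15,57/4) (12,15) (3,13)]
4. After y ≤ 11: [(13/5,11) (11/5,9) (15,9) (15,11)]
5. Canonical ring: [(11/5,9) (15,9) (15,11) (13/5,11)]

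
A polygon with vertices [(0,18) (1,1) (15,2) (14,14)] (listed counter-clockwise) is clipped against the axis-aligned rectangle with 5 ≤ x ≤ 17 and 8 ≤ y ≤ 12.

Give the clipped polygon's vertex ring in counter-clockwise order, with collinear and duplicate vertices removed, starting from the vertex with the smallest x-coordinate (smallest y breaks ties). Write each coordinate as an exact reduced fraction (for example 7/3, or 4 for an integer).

Clipped polygon: [(5,8) (29/2,8) (85/6,12) (5,12)]

1. After x ≥ 5: [(5,116/7) (5,9/7) (15,2) (14,14)]
2. After x ≤ 17: [(5,116/7) (5,9/7) (15,2) (14,14)]
3. After y ≥ 8: [(5,116/7) (5,8) (29/2,8) (14,14)]
4. After y ≤ 12: [(5,12) (5,8) (29/2,8) (85/6,12)]
5. Canonical ring: [(5,8) (29/2,8) (85/6,12) (5,12)]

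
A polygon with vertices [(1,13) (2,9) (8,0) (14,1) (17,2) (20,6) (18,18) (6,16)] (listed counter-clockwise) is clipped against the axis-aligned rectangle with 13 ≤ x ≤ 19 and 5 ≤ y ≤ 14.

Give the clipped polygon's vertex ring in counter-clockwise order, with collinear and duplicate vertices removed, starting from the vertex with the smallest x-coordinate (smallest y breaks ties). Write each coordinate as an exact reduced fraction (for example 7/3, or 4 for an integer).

Clipped polygon: [(13,5) (19,5) (19,12) (56/3,14) (13,14)]

1. After x ≥ 13: [(13,5/6) (14,1) (17,2) (20,6) (18,18) (13,103/6)]
2. After x ≤ 19: [(13,5/6) (14,1) (17,2) (19,14/3) (19,12) (18,18) (13,103/6)]
3. After y ≥ 5: [(13,5) (19,5) (19,12) (18,18) (13,103/6)]
4. After y ≤ 14: [(13,14) (13,5) (19,5) (19,12) (56/3,14)]
5. Canonical ring: [(13,5) (19,5) (19,12) (56/3,14) (13,14)]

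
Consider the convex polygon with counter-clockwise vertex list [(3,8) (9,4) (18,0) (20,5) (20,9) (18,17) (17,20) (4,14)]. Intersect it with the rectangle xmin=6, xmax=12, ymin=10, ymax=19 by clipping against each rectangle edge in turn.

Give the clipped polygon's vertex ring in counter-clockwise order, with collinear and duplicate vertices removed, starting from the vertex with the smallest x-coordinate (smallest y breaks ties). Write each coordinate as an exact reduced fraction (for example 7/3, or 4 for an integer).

Clipped polygon: [(6,10) (12,10) (12,230/13) (6,194/13)]

1. After x ≥ 6: [(6,6) (9,4) (18,0) (20,5) (20,9) (18,17) (17,20) (6,194/13)]
2. After x ≤ 12: [(6,6) (9,4) (12,8/3) (12,230/13) (6,194/13)]
3. After y ≥ 10: [(6,10) (12,10) (12,230/13) (6,194/13)]
4. After y ≤ 19: [(6,10) (12,10) (12,230/13) (6,194/13)]
5. Canonical ring: [(6,10) (12,10) (12,230/13) (6,194/13)]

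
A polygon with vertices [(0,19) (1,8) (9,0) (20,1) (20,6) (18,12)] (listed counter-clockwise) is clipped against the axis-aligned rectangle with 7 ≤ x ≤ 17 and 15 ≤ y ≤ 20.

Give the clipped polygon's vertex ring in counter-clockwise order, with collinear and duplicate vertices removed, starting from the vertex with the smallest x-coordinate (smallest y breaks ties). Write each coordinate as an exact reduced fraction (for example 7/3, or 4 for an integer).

1. After x ≥ 7: [(7,293/18) (7,2) (9,0) (20,1) (20,6) (18,12)]
2. After x ≤ 17: [(17,223/18) (7,293/18) (7,2) (9,0) (17,8/11)]
3. After y ≥ 15: [(72/7,15) (7,293/18) (7,15)]
4. After y ≤ 20: [(72/7,15) (7,293/18) (7,15)]
5. Canonical ring: [(7,15) (72/7,15) (7,293/18)]

Clipped polygon: [(7,15) (72/7,15) (7,293/18)]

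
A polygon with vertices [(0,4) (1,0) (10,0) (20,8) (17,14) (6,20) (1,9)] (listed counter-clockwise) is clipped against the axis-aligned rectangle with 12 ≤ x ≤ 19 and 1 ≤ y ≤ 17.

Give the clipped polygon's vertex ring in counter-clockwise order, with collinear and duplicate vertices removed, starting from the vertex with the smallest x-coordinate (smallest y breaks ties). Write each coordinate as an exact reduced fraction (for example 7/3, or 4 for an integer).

Clipped polygon: [(12,8/5) (19,36/5) (19,10) (17,14) (12,184/11)]

1. After x ≥ 12: [(12,8/5) (20,8) (17,14) (12,184/11)]
2. After x ≤ 19: [(12,8/5) (19,36/5) (19,10) (17,14) (12,184/11)]
3. After y ≥ 1: [(12,8/5) (19,36/5) (19,10) (17,14) (12,184/11)]
4. After y ≤ 17: [(12,8/5) (19,36/5) (19,10) (17,14) (12,184/11)]
5. Canonical ring: [(12,8/5) (19,36/5) (19,10) (17,14) (12,184/11)]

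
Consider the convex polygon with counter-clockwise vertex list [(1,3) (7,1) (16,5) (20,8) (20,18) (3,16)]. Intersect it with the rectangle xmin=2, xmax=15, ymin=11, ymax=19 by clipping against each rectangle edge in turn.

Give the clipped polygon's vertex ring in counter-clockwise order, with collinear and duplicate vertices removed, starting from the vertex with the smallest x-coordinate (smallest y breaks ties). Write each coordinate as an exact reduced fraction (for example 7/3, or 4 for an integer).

Clipped polygon: [(29/13,11) (15,11) (15,296/17) (3,16)]

1. After x ≥ 2: [(2,19/2) (2,8/3) (7,1) (16,5) (20,8) (20,18) (3,16)]
2. After x ≤ 15: [(2,19/2) (2,8/3) (7,1) (15,41/9) (15,296/17) (3,16)]
3. After y ≥ 11: [(29/13,11) (15,11) (15,296/17) (3,16)]
4. After y ≤ 19: [(29/13,11) (15,11) (15,296/17) (3,16)]
5. Canonical ring: [(29/13,11) (15,11) (15,296/17) (3,16)]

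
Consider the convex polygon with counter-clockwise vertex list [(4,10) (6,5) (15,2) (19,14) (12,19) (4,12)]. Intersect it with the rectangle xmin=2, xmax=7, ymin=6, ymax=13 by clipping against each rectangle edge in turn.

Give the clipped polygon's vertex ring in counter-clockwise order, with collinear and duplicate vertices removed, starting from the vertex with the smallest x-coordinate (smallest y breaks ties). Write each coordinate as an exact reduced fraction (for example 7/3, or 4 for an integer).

Clipped polygon: [(4,10) (28/5,6) (7,6) (7,13) (36/7,13) (4,12)]

1. After x ≥ 2: [(4,10) (6,5) (15,2) (19,14) (12,19) (4,12)]
2. After x ≤ 7: [(4,10) (6,5) (7,14/3) (7,117/8) (4,12)]
3. After y ≥ 6: [(4,10) (28/5,6) (7,6) (7,117/8) (4,12)]
4. After y ≤ 13: [(4,10) (28/5,6) (7,6) (7,13) (36/7,13) (4,12)]
5. Canonical ring: [(4,10) (28/5,6) (7,6) (7,13) (36/7,13) (4,12)]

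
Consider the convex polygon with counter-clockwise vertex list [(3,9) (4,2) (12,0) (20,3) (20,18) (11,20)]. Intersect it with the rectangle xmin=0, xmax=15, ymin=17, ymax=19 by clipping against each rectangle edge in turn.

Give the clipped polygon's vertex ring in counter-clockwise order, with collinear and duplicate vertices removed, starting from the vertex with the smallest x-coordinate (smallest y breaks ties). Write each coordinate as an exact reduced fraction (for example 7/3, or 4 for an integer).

Clipped polygon: [(97/11,17) (15,17) (15,19) (113/11,19)]

1. After x ≥ 0: [(3,9) (4,2) (12,0) (20,3) (20,18) (11,20)]
2. After x ≤ 15: [(3,9) (4,2) (12,0) (15,9/8) (15,172/9) (11,20)]
3. After y ≥ 17: [(97/11,17) (15,17) (15,172/9) (11,20)]
4. After y ≤ 19: [(113/11,19) (97/11,17) (15,17) (15,19)]
5. Canonical ring: [(97/11,17) (15,17) (15,19) (113/11,19)]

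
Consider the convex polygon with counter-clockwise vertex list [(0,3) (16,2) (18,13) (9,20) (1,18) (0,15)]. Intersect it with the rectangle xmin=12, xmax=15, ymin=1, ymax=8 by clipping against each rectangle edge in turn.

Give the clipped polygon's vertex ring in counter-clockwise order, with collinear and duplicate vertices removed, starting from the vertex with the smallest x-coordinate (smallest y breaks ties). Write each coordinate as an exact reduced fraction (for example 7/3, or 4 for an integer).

Clipped polygon: [(12,9/4) (15,33/16) (15,8) (12,8)]

1. After x ≥ 12: [(12,9/4) (16,2) (18,13) (12,53/3)]
2. After x ≤ 15: [(12,9/4) (15,33/16) (15,46/3) (12,53/3)]
3. After y ≥ 1: [(12,9/4) (15,33/16) (15,46/3) (12,53/3)]
4. After y ≤ 8: [(12,8) (12,9/4) (15,33/16) (15,8)]
5. Canonical ring: [(12,9/4) (15,33/16) (15,8) (12,8)]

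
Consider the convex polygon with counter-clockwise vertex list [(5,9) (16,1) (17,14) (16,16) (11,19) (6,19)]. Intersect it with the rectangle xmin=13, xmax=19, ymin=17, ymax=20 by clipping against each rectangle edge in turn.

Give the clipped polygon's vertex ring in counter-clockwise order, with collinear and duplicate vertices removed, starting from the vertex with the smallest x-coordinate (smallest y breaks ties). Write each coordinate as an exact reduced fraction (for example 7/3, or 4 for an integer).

1. After x ≥ 13: [(13,35/11) (16,1) (17,14) (16,16) (13,89/5)]
2. After x ≤ 19: [(13,35/11) (16,1) (17,14) (16,16) (13,89/5)]
3. After y ≥ 17: [(13,17) (43/3,17) (13,89/5)]
4. After y ≤ 20: [(13,17) (43/3,17) (13,89/5)]
5. Canonical ring: [(13,17) (43/3,17) (13,89/5)]

Clipped polygon: [(13,17) (43/3,17) (13,89/5)]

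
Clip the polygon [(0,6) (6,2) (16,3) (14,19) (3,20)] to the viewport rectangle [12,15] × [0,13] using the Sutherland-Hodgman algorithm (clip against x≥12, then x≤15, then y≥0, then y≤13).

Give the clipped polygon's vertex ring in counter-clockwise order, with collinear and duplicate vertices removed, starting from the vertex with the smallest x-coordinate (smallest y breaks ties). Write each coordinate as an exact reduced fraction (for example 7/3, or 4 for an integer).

Clipped polygon: [(12,13/5) (15,29/10) (15,11) (59/4,13) (12,13)]

1. After x ≥ 12: [(12,13/5) (16,3) (14,19) (12,211/11)]
2. After x ≤ 15: [(12,13/5) (15,29/10) (15,11) (14,19) (12,211/11)]
3. After y ≥ 0: [(12,13/5) (15,29/10) (15,11) (14,19) (12,211/11)]
4. After y ≤ 13: [(12,13) (12,13/5) (15,29/10) (15,11) (59/4,13)]
5. Canonical ring: [(12,13/5) (15,29/10) (15,11) (59/4,13) (12,13)]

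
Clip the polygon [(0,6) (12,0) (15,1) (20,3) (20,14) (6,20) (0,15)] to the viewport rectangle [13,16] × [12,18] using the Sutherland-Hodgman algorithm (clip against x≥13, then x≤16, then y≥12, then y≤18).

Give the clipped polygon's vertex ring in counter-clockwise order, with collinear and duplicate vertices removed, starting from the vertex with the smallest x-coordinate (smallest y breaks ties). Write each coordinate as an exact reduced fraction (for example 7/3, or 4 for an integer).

Clipped polygon: [(13,12) (16,12) (16,110/7) (13,17)]

1. After x ≥ 13: [(13,1/3) (15,1) (20,3) (20,14) (13,17)]
2. After x ≤ 16: [(13,1/3) (15,1) (16,7/5) (16,110/7) (13,17)]
3. After y ≥ 12: [(13,12) (16,12) (16,110/7) (13,17)]
4. After y ≤ 18: [(13,12) (16,12) (16,110/7) (13,17)]
5. Canonical ring: [(13,12) (16,12) (16,110/7) (13,17)]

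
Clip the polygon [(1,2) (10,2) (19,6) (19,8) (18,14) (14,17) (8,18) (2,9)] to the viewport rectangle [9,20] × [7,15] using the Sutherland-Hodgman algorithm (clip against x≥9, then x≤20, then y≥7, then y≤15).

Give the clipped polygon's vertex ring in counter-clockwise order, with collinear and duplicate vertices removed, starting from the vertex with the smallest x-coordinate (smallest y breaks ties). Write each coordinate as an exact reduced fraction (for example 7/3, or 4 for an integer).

Clipped polygon: [(9,7) (19,7) (19,8) (18,14) (50/3,15) (9,15)]

1. After x ≥ 9: [(9,2) (10,2) (19,6) (19,8) (18,14) (14,17) (9,107/6)]
2. After x ≤ 20: [(9,2) (10,2) (19,6) (19,8) (18,14) (14,17) (9,107/6)]
3. After y ≥ 7: [(9,7) (19,7) (19,8) (18,14) (14,17) (9,107/6)]
4. After y ≤ 15: [(9,15) (9,7) (19,7) (19,8) (18,14) (50/3,15)]
5. Canonical ring: [(9,7) (19,7) (19,8) (18,14) (50/3,15) (9,15)]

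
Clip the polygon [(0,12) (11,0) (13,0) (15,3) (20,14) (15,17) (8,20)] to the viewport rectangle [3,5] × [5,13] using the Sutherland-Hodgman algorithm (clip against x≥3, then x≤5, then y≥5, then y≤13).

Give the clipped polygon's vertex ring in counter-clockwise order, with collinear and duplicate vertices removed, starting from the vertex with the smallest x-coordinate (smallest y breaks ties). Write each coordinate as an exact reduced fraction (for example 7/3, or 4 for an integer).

1. After x ≥ 3: [(3,15) (3,96/11) (11,0) (13,0) (15,3) (20,14) (15,17) (8,20)]
2. After x ≤ 5: [(5,17) (3,15) (3,96/11) (5,72/11)]
3. After y ≥ 5: [(5,17) (3,15) (3,96/11) (5,72/11)]
4. After y ≤ 13: [(5,13) (3,13) (3,96/11) (5,72/11)]
5. Canonical ring: [(3,96/11) (5,72/11) (5,13) (3,13)]

Clipped polygon: [(3,96/11) (5,72/11) (5,13) (3,13)]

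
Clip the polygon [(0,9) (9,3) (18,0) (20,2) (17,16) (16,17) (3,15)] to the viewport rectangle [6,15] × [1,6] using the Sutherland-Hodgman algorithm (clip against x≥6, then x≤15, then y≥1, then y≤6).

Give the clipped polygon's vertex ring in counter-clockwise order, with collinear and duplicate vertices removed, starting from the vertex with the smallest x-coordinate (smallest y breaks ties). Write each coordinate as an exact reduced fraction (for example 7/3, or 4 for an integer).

Clipped polygon: [(6,5) (9,3) (15,1) (15,6) (6,6)]

1. After x ≥ 6: [(6,5) (9,3) (18,0) (20,2) (17,16) (16,17) (6,201/13)]
2. After x ≤ 15: [(6,5) (9,3) (15,1) (15,219/13) (6,201/13)]
3. After y ≥ 1: [(6,5) (9,3) (15,1) (15,219/13) (6,201/13)]
4. After y ≤ 6: [(6,6) (6,5) (9,3) (15,1) (15,6)]
5. Canonical ring: [(6,5) (9,3) (15,1) (15,6) (6,6)]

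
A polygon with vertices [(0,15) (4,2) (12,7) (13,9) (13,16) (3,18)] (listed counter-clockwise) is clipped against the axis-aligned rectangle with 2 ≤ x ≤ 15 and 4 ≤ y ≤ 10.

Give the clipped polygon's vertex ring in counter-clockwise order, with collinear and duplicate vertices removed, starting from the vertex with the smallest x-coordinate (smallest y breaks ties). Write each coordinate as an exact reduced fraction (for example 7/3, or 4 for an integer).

Clipped polygon: [(2,17/2) (44/13,4) (36/5,4) (12,7) (13,9) (13,10) (2,10)]

1. After x ≥ 2: [(2,17) (2,17/2) (4,2) (12,7) (13,9) (13,16) (3,18)]
2. After x ≤ 15: [(2,17) (2,17/2) (4,2) (12,7) (13,9) (13,16) (3,18)]
3. After y ≥ 4: [(2,17) (2,17/2) (44/13,4) (36/5,4) (12,7) (13,9) (13,16) (3,18)]
4. After y ≤ 10: [(2,10) (2,17/2) (44/13,4) (36/5,4) (12,7) (13,9) (13,10)]
5. Canonical ring: [(2,17/2) (44/13,4) (36/5,4) (12,7) (13,9) (13,10) (2,10)]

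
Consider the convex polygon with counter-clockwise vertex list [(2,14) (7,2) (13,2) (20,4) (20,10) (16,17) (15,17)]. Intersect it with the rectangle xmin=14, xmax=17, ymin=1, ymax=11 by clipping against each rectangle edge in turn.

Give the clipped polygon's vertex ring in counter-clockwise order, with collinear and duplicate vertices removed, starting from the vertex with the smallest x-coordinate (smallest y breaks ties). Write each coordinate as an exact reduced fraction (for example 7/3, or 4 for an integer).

Clipped polygon: [(14,16/7) (17,22/7) (17,11) (14,11)]

1. After x ≥ 14: [(14,218/13) (14,16/7) (20,4) (20,10) (16,17) (15,17)]
2. After x ≤ 17: [(14,218/13) (14,16/7) (17,22/7) (17,61/4) (16,17) (15,17)]
3. After y ≥ 1: [(14,218/13) (14,16/7) (17,22/7) (17,61/4) (16,17) (15,17)]
4. After y ≤ 11: [(14,11) (14,16/7) (17,22/7) (17,11)]
5. Canonical ring: [(14,16/7) (17,22/7) (17,11) (14,11)]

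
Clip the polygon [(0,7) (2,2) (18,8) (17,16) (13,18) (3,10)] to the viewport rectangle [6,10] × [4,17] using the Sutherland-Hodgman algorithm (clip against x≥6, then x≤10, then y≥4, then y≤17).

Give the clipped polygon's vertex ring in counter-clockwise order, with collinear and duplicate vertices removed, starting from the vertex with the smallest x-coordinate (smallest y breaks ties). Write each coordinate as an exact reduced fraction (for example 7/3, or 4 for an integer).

Clipped polygon: [(6,4) (22/3,4) (10,5) (10,78/5) (6,62/5)]

1. After x ≥ 6: [(6,7/2) (18,8) (17,16) (13,18) (6,62/5)]
2. After x ≤ 10: [(6,7/2) (10,5) (10,78/5) (6,62/5)]
3. After y ≥ 4: [(6,4) (22/3,4) (10,5) (10,78/5) (6,62/5)]
4. After y ≤ 17: [(6,4) (22/3,4) (10,5) (10,78/5) (6,62/5)]
5. Canonical ring: [(6,4) (22/3,4) (10,5) (10,78/5) (6,62/5)]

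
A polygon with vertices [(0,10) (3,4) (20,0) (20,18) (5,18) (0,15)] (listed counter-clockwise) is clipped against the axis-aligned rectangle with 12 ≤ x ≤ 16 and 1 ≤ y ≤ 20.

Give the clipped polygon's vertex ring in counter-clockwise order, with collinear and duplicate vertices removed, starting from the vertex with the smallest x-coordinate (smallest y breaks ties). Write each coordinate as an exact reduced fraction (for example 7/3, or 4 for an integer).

Clipped polygon: [(12,32/17) (63/4,1) (16,1) (16,18) (12,18)]

1. After x ≥ 12: [(12,32/17) (20,0) (20,18) (12,18)]
2. After x ≤ 16: [(12,32/17) (16,16/17) (16,18) (12,18)]
3. After y ≥ 1: [(12,32/17) (63/4,1) (16,1) (16,18) (12,18)]
4. After y ≤ 20: [(12,32/17) (63/4,1) (16,1) (16,18) (12,18)]
5. Canonical ring: [(12,32/17) (63/4,1) (16,1) (16,18) (12,18)]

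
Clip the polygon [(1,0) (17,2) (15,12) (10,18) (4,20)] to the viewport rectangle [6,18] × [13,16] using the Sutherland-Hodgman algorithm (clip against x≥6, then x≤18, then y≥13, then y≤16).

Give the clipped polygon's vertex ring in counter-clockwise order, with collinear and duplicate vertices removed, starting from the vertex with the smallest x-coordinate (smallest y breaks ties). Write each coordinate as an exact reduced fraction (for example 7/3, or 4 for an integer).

Clipped polygon: [(6,13) (85/6,13) (35/3,16) (6,16)]

1. After x ≥ 6: [(6,5/8) (17,2) (15,12) (10,18) (6,58/3)]
2. After x ≤ 18: [(6,5/8) (17,2) (15,12) (10,18) (6,58/3)]
3. After y ≥ 13: [(6,13) (85/6,13) (10,18) (6,58/3)]
4. After y ≤ 16: [(6,16) (6,13) (85/6,13) (35/3,16)]
5. Canonical ring: [(6,13) (85/6,13) (35/3,16) (6,16)]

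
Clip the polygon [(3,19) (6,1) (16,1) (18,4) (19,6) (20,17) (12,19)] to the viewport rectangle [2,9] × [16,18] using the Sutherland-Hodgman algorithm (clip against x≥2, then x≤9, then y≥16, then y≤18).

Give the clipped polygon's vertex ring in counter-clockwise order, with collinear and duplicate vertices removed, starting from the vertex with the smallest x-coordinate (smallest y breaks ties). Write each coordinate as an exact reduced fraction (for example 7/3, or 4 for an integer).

Clipped polygon: [(19/6,18) (7/2,16) (9,16) (9,18)]

1. After x ≥ 2: [(3,19) (6,1) (16,1) (18,4) (19,6) (20,17) (12,19)]
2. After x ≤ 9: [(9,19) (3,19) (6,1) (9,1)]
3. After y ≥ 16: [(9,16) (9,19) (3,19) (7/2,16)]
4. After y ≤ 18: [(9,16) (9,18) (19/6,18) (7/2,16)]
5. Canonical ring: [(19/6,18) (7/2,16) (9,16) (9,18)]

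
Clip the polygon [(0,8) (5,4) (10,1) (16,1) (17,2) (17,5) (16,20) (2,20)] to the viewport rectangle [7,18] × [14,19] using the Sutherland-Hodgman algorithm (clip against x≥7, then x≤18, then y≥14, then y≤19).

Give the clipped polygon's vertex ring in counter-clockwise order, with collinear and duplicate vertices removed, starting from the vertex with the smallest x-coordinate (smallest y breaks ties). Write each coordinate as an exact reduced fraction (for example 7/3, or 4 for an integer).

Clipped polygon: [(7,14) (82/5,14) (241/15,19) (7,19)]

1. After x ≥ 7: [(7,14/5) (10,1) (16,1) (17,2) (17,5) (16,20) (7,20)]
2. After x ≤ 18: [(7,14/5) (10,1) (16,1) (17,2) (17,5) (16,20) (7,20)]
3. After y ≥ 14: [(7,14) (82/5,14) (16,20) (7,20)]
4. After y ≤ 19: [(7,19) (7,14) (82/5,14) (241/15,19)]
5. Canonical ring: [(7,14) (82/5,14) (241/15,19) (7,19)]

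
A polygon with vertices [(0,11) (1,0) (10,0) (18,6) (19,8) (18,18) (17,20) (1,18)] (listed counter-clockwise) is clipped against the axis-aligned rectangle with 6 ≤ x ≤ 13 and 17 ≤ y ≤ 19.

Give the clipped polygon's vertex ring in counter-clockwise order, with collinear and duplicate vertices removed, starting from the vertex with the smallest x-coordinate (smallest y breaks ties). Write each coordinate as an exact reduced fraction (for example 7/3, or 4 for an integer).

1. After x ≥ 6: [(6,0) (10,0) (18,6) (19,8) (18,18) (17,20) (6,149/8)]
2. After x ≤ 13: [(6,0) (10,0) (13,9/4) (13,39/2) (6,149/8)]
3. After y ≥ 17: [(6,17) (13,17) (13,39/2) (6,149/8)]
4. After y ≤ 19: [(6,17) (13,17) (13,19) (9,19) (6,149/8)]
5. Canonical ring: [(6,17) (13,17) (13,19) (9,19) (6,149/8)]

Clipped polygon: [(6,17) (13,17) (13,19) (9,19) (6,149/8)]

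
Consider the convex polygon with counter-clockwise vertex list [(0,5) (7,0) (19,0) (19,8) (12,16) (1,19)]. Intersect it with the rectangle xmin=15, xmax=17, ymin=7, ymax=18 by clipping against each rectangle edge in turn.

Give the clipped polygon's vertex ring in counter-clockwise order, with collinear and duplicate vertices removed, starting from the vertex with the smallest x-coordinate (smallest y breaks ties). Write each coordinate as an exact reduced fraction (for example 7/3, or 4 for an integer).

1. After x ≥ 15: [(15,0) (19,0) (19,8) (15,88/7)]
2. After x ≤ 17: [(15,0) (17,0) (17,72/7) (15,88/7)]
3. After y ≥ 7: [(15,7) (17,7) (17,72/7) (15,88/7)]
4. After y ≤ 18: [(15,7) (17,7) (17,72/7) (15,88/7)]
5. Canonical ring: [(15,7) (17,7) (17,72/7) (15,88/7)]

Clipped polygon: [(15,7) (17,7) (17,72/7) (15,88/7)]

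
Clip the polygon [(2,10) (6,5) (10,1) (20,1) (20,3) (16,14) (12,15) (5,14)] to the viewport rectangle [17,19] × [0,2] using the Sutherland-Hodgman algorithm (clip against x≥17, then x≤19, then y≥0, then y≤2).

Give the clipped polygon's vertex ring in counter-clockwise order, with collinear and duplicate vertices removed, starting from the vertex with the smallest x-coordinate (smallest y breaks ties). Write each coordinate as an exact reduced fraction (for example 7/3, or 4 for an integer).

1. After x ≥ 17: [(17,1) (20,1) (20,3) (17,45/4)]
2. After x ≤ 19: [(17,1) (19,1) (19,23/4) (17,45/4)]
3. After y ≥ 0: [(17,1) (19,1) (19,23/4) (17,45/4)]
4. After y ≤ 2: [(17,2) (17,1) (19,1) (19,2)]
5. Canonical ring: [(17,1) (19,1) (19,2) (17,2)]

Clipped polygon: [(17,1) (19,1) (19,2) (17,2)]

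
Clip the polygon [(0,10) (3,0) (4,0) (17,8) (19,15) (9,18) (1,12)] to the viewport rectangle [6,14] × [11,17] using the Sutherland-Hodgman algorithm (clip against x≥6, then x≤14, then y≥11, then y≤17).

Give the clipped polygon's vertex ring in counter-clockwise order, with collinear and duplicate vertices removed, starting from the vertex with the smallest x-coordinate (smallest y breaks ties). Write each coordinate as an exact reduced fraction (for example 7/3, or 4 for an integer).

Clipped polygon: [(6,11) (14,11) (14,33/2) (37/3,17) (23/3,17) (6,63/4)]

1. After x ≥ 6: [(6,16/13) (17,8) (19,15) (9,18) (6,63/4)]
2. After x ≤ 14: [(6,16/13) (14,80/13) (14,33/2) (9,18) (6,63/4)]
3. After y ≥ 11: [(6,11) (14,11) (14,33/2) (9,18) (6,63/4)]
4. After y ≤ 17: [(6,11) (14,11) (14,33/2) (37/3,17) (23/3,17) (6,63/4)]
5. Canonical ring: [(6,11) (14,11) (14,33/2) (37/3,17) (23/3,17) (6,63/4)]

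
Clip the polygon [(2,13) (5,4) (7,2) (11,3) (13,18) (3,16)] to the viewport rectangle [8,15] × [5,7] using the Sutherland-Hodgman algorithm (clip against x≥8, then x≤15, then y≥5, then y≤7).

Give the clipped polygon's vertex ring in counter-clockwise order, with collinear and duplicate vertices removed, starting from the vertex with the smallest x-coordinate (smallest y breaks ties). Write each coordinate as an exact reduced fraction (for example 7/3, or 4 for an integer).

Clipped polygon: [(8,5) (169/15,5) (173/15,7) (8,7)]

1. After x ≥ 8: [(8,9/4) (11,3) (13,18) (8,17)]
2. After x ≤ 15: [(8,9/4) (11,3) (13,18) (8,17)]
3. After y ≥ 5: [(8,5) (169/15,5) (13,18) (8,17)]
4. After y ≤ 7: [(8,7) (8,5) (169/15,5) (173/15,7)]
5. Canonical ring: [(8,5) (169/15,5) (173/15,7) (8,7)]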